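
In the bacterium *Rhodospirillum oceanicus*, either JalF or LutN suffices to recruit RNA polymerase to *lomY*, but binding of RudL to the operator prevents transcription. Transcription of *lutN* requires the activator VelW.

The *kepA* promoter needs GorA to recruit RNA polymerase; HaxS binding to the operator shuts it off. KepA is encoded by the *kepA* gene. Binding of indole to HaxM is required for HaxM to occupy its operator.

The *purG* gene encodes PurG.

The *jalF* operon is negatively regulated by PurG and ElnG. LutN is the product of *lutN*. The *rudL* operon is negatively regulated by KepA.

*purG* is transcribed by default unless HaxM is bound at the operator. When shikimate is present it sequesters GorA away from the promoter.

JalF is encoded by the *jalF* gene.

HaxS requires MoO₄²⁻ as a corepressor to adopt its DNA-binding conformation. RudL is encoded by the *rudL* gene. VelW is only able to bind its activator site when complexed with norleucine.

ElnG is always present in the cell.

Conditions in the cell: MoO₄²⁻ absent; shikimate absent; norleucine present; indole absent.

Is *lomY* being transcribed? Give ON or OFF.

Indole is absent, so HaxM is inactive.
With no repressor bound, *purG* is transcribed.
So PurG is produced and active.
ElnG is produced constitutively and is active.
With repressor PurG bound, *jalF* is not transcribed.
So JalF is not produced.
Norleucine is present, so VelW is active.
No repressor is bound and VelW is active, so *lutN* is transcribed.
So LutN is produced and active.
Shikimate is absent, so GorA is active.
MoO₄²⁻ is absent, so HaxS is inactive.
No repressor is bound and GorA is active, so *kepA* is transcribed.
So KepA is produced and active.
With repressor KepA bound, *rudL* is not transcribed.
So RudL is not produced.
Activator LutN is present, so *lomY* is transcribed.

ON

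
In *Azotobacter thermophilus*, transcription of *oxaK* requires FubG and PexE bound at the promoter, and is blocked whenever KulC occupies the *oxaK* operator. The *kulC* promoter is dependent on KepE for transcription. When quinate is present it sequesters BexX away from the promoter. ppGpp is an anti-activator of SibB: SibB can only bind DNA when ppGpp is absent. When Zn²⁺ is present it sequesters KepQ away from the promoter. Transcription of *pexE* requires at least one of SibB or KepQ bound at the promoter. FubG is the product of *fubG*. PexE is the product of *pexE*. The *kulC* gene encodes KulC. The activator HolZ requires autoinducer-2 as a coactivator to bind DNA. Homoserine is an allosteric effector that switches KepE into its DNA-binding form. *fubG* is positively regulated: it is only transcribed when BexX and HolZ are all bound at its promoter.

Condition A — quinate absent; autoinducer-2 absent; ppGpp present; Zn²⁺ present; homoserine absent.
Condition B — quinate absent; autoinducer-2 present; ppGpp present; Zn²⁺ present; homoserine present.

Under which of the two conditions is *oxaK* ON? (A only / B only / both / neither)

Condition A:
Quinate is absent, so BexX is active.
Autoinducer-2 is absent, so HolZ is inactive.
Required activator HolZ is absent, so *fubG* is not transcribed.
So FubG is not produced.
ppGpp is present, so SibB is inactive.
Zn²⁺ is present, so KepQ is inactive.
No activator is available at the *pexE* promoter, so *pexE* is not transcribed.
So PexE is not produced.
Homoserine is absent, so KepE is inactive.
Required activator KepE is absent, so *kulC* is not transcribed.
So KulC is not produced.
Required activator FubG is absent, so *oxaK* is not transcribed.
→ *oxaK* is OFF in A.
Condition B:
Quinate is absent, so BexX is active.
Autoinducer-2 is present, so HolZ is active.
No repressor is bound and BexX and HolZ are active, so *fubG* is transcribed.
So FubG is produced and active.
ppGpp is present, so SibB is inactive.
Zn²⁺ is present, so KepQ is inactive.
No activator is available at the *pexE* promoter, so *pexE* is not transcribed.
So PexE is not produced.
Homoserine is present, so KepE is active.
No repressor is bound and KepE is active, so *kulC* is transcribed.
So KulC is produced and active.
With repressor KulC bound, *oxaK* is not transcribed.
→ *oxaK* is OFF in B.

neither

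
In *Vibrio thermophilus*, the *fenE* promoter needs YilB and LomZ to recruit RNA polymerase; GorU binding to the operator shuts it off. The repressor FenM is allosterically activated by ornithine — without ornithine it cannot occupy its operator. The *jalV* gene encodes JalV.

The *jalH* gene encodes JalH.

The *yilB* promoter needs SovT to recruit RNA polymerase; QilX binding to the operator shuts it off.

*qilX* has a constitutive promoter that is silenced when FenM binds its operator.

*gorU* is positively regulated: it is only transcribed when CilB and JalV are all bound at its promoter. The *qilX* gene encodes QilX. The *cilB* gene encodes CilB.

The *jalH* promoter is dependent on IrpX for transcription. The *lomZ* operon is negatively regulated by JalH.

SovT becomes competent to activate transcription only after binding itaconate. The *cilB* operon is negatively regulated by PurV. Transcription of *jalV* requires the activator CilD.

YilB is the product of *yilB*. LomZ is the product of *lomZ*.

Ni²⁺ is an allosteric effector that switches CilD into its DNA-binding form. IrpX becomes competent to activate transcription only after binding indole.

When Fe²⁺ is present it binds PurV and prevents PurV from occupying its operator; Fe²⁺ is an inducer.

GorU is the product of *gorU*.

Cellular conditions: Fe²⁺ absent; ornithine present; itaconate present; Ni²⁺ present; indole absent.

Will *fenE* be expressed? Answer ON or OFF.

Fe²⁺ is absent, so PurV is active.
With repressor PurV bound, *cilB* is not transcribed.
So CilB is not produced.
Ni²⁺ is present, so CilD is active.
No repressor is bound and CilD is active, so *jalV* is transcribed.
So JalV is produced and active.
Required activator CilB is absent, so *gorU* is not transcribed.
So GorU is not produced.
Ornithine is present, so FenM is active.
With repressor FenM bound, *qilX* is not transcribed.
So QilX is not produced.
Itaconate is present, so SovT is active.
No repressor is bound and SovT is active, so *yilB* is transcribed.
So YilB is produced and active.
Indole is absent, so IrpX is inactive.
Required activator IrpX is absent, so *jalH* is not transcribed.
So JalH is not produced.
With no repressor bound, *lomZ* is transcribed.
So LomZ is produced and active.
No repressor is bound and YilB and LomZ are active, so *fenE* is transcribed.

ON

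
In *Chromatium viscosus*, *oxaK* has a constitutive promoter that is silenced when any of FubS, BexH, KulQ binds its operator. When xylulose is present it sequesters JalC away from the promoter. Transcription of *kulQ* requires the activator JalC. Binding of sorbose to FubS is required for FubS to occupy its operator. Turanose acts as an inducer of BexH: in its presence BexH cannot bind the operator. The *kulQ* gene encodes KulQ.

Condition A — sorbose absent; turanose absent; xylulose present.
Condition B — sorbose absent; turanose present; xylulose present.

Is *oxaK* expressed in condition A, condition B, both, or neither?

B only

Condition A:
Sorbose is absent, so FubS is inactive.
Turanose is absent, so BexH is active.
Xylulose is present, so JalC is inactive.
Required activator JalC is absent, so *kulQ* is not transcribed.
So KulQ is not produced.
With repressor BexH bound, *oxaK* is not transcribed.
→ *oxaK* is OFF in A.
Condition B:
Sorbose is absent, so FubS is inactive.
Turanose is present, so BexH is inactive.
Xylulose is present, so JalC is inactive.
Required activator JalC is absent, so *kulQ* is not transcribed.
So KulQ is not produced.
With no repressor bound, *oxaK* is transcribed.
→ *oxaK* is ON in B.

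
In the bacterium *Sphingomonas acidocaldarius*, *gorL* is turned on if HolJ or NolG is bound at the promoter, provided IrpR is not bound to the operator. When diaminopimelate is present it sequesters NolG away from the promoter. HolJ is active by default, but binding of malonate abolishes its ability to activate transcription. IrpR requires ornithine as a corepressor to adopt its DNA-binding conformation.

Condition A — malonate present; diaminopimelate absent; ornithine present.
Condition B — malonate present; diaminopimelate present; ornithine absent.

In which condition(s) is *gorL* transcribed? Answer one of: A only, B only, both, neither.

Condition A:
Malonate is present, so HolJ is inactive.
Diaminopimelate is absent, so NolG is active.
Ornithine is present, so IrpR is active.
With repressor IrpR bound, *gorL* is not transcribed.
→ *gorL* is OFF in A.
Condition B:
Malonate is present, so HolJ is inactive.
Diaminopimelate is present, so NolG is inactive.
Ornithine is absent, so IrpR is inactive.
No activator is available at the *gorL* promoter, so *gorL* is not transcribed.
→ *gorL* is OFF in B.

neither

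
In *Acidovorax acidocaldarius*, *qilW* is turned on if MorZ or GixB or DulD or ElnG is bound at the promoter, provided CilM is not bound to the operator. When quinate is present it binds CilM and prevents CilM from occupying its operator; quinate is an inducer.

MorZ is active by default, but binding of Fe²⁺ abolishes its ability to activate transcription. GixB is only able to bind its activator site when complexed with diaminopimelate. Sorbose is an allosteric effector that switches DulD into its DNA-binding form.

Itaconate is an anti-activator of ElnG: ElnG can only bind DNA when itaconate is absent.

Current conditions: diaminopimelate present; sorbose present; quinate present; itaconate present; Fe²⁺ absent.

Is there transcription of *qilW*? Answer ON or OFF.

Quinate is present, so CilM is inactive.
Fe²⁺ is absent, so MorZ is active.
Diaminopimelate is present, so GixB is active.
Sorbose is present, so DulD is active.
Itaconate is present, so ElnG is inactive.
Activator MorZ is present, so *qilW* is transcribed.

ON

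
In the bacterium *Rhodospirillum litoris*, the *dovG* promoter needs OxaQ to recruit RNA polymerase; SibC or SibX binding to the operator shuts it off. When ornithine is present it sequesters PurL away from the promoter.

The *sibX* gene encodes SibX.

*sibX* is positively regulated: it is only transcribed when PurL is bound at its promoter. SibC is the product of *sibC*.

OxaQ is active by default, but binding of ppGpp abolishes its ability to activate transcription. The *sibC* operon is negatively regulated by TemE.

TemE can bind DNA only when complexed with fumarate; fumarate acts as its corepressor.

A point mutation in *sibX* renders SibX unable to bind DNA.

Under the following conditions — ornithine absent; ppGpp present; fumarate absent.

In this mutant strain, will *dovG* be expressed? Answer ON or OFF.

Fumarate is absent, so TemE is inactive.
With no repressor bound, *sibC* is transcribed.
So SibC is produced and active.
SibX is non-functional in this strain, so it has no effect.
ppGpp is present, so OxaQ is inactive.
With repressor SibC bound, *dovG* is not transcribed.

OFF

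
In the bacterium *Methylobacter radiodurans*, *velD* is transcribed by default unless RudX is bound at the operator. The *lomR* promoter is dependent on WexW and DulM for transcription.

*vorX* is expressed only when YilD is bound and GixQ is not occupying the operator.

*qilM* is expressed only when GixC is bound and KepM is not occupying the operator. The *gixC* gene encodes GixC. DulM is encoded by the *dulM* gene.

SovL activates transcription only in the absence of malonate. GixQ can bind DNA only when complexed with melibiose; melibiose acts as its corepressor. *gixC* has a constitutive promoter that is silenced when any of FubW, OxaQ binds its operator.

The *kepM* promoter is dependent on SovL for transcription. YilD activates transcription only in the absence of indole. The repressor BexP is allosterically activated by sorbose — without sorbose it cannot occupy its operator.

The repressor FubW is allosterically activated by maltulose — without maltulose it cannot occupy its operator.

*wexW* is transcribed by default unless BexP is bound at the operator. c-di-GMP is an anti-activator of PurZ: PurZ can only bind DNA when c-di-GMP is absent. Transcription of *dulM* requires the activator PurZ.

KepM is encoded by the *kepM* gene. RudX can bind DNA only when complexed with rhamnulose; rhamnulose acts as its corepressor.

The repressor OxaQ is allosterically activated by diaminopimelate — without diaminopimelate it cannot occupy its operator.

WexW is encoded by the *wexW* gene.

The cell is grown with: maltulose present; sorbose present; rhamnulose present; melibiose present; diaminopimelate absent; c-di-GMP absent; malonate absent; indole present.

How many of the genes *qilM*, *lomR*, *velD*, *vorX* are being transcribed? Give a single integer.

0

Maltulose is present, so FubW is active.
Diaminopimelate is absent, so OxaQ is inactive.
With repressor FubW bound, *gixC* is not transcribed.
So GixC is not produced.
Malonate is absent, so SovL is active.
No repressor is bound and SovL is active, so *kepM* is transcribed.
So KepM is produced and active.
With repressor KepM bound, *qilM* is not transcribed.
→ *qilM* is OFF.
Sorbose is present, so BexP is active.
With repressor BexP bound, *wexW* is not transcribed.
So WexW is not produced.
c-di-GMP is absent, so PurZ is active.
No repressor is bound and PurZ is active, so *dulM* is transcribed.
So DulM is produced and active.
Required activator WexW is absent, so *lomR* is not transcribed.
→ *lomR* is OFF.
Rhamnulose is present, so RudX is active.
With repressor RudX bound, *velD* is not transcribed.
→ *velD* is OFF.
Melibiose is present, so GixQ is active.
Indole is present, so YilD is inactive.
With repressor GixQ bound, *vorX* is not transcribed.
→ *vorX* is OFF.
0 of the 4 genes are transcribed.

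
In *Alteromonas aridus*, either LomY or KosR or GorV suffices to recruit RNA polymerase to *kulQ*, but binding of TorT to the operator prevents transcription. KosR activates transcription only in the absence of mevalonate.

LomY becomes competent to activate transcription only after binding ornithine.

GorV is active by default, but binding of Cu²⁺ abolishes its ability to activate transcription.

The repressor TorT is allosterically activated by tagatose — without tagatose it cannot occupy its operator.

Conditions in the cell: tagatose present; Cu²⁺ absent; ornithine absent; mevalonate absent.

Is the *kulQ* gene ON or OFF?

OFF

Ornithine is absent, so LomY is inactive.
Mevalonate is absent, so KosR is active.
Cu²⁺ is absent, so GorV is active.
Tagatose is present, so TorT is active.
With repressor TorT bound, *kulQ* is not transcribed.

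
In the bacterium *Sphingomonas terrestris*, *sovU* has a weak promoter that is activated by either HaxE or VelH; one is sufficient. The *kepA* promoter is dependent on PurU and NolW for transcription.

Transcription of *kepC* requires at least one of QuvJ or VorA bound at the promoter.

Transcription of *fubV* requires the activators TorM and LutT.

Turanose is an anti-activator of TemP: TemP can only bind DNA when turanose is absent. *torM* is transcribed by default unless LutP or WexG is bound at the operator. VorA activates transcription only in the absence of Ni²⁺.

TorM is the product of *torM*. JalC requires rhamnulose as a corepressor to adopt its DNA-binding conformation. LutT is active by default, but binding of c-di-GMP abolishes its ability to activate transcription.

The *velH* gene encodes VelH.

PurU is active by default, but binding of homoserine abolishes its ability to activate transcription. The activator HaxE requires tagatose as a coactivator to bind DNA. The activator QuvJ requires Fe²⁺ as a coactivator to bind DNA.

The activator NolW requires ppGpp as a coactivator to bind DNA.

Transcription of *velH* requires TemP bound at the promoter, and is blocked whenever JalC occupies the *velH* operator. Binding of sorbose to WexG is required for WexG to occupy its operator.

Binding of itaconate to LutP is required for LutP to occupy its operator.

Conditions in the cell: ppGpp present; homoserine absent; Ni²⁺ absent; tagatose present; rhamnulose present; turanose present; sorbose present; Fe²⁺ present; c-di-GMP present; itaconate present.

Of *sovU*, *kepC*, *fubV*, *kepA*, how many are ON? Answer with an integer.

Tagatose is present, so HaxE is active.
Turanose is present, so TemP is inactive.
Rhamnulose is present, so JalC is active.
With repressor JalC bound, *velH* is not transcribed.
So VelH is not produced.
Activator HaxE is present, so *sovU* is transcribed.
→ *sovU* is ON.
Fe²⁺ is present, so QuvJ is active.
Ni²⁺ is absent, so VorA is active.
Activator QuvJ is present, so *kepC* is transcribed.
→ *kepC* is ON.
Itaconate is present, so LutP is active.
Sorbose is present, so WexG is active.
With repressor LutP bound, *torM* is not transcribed.
So TorM is not produced.
c-di-GMP is present, so LutT is inactive.
Required activator TorM is absent, so *fubV* is not transcribed.
→ *fubV* is OFF.
Homoserine is absent, so PurU is active.
ppGpp is present, so NolW is active.
No repressor is bound and PurU and NolW are active, so *kepA* is transcribed.
→ *kepA* is ON.
3 of the 4 genes are transcribed.

3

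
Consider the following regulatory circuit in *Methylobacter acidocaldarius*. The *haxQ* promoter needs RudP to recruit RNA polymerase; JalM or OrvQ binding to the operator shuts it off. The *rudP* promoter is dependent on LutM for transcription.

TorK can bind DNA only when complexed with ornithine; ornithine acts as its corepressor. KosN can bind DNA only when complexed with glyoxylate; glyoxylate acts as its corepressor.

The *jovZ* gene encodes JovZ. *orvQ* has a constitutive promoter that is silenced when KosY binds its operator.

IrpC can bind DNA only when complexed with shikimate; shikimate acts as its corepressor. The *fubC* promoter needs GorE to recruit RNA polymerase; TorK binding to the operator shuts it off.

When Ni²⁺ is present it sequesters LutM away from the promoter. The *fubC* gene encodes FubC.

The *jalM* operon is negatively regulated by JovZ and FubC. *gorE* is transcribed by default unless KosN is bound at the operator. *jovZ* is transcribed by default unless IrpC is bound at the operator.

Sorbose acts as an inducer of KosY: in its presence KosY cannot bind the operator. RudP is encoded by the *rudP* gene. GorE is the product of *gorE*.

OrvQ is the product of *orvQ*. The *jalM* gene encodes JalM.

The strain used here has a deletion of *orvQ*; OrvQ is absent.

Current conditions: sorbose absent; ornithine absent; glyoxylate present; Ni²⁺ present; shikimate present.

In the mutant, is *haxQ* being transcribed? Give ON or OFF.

Ni²⁺ is present, so LutM is inactive.
Required activator LutM is absent, so *rudP* is not transcribed.
So RudP is not produced.
Shikimate is present, so IrpC is active.
With repressor IrpC bound, *jovZ* is not transcribed.
So JovZ is not produced.
Glyoxylate is present, so KosN is active.
With repressor KosN bound, *gorE* is not transcribed.
So GorE is not produced.
Ornithine is absent, so TorK is inactive.
Required activator GorE is absent, so *fubC* is not transcribed.
So FubC is not produced.
With no repressor bound, *jalM* is transcribed.
So JalM is produced and active.
OrvQ is non-functional in this strain, so it has no effect.
With repressor JalM bound, *haxQ* is not transcribed.

OFF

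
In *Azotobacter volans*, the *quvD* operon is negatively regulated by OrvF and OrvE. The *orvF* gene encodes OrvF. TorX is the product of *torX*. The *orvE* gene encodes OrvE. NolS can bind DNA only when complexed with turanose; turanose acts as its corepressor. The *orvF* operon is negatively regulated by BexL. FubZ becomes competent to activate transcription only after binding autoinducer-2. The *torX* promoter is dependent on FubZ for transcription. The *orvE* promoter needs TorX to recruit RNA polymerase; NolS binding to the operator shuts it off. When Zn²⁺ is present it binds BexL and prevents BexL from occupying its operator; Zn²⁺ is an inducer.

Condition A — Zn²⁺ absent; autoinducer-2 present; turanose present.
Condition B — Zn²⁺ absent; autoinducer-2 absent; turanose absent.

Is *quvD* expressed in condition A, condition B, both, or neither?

both

Condition A:
Zn²⁺ is absent, so BexL is active.
With repressor BexL bound, *orvF* is not transcribed.
So OrvF is not produced.
Autoinducer-2 is present, so FubZ is active.
No repressor is bound and FubZ is active, so *torX* is transcribed.
So TorX is produced and active.
Turanose is present, so NolS is active.
With repressor NolS bound, *orvE* is not transcribed.
So OrvE is not produced.
With no repressor bound, *quvD* is transcribed.
→ *quvD* is ON in A.
Condition B:
Zn²⁺ is absent, so BexL is active.
With repressor BexL bound, *orvF* is not transcribed.
So OrvF is not produced.
Autoinducer-2 is absent, so FubZ is inactive.
Required activator FubZ is absent, so *torX* is not transcribed.
So TorX is not produced.
Turanose is absent, so NolS is inactive.
Required activator TorX is absent, so *orvE* is not transcribed.
So OrvE is not produced.
With no repressor bound, *quvD* is transcribed.
→ *quvD* is ON in B.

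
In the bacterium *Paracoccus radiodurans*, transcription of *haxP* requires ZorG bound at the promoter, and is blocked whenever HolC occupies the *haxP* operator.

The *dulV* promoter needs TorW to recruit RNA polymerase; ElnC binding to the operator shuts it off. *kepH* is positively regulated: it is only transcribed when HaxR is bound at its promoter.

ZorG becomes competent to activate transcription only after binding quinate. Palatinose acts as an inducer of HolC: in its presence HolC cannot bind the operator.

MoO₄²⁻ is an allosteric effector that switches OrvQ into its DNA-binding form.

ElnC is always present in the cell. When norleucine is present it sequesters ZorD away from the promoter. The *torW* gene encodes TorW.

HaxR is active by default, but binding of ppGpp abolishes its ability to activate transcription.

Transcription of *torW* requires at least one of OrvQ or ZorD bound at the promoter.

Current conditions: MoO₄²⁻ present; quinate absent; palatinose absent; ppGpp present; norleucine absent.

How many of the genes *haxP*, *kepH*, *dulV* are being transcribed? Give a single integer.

Palatinose is absent, so HolC is active.
Quinate is absent, so ZorG is inactive.
With repressor HolC bound, *haxP* is not transcribed.
→ *haxP* is OFF.
ppGpp is present, so HaxR is inactive.
Required activator HaxR is absent, so *kepH* is not transcribed.
→ *kepH* is OFF.
MoO₄²⁻ is present, so OrvQ is active.
Norleucine is absent, so ZorD is active.
Activator OrvQ is present, so *torW* is transcribed.
So TorW is produced and active.
ElnC is produced constitutively and is active.
With repressor ElnC bound, *dulV* is not transcribed.
→ *dulV* is OFF.
0 of the 3 genes are transcribed.

0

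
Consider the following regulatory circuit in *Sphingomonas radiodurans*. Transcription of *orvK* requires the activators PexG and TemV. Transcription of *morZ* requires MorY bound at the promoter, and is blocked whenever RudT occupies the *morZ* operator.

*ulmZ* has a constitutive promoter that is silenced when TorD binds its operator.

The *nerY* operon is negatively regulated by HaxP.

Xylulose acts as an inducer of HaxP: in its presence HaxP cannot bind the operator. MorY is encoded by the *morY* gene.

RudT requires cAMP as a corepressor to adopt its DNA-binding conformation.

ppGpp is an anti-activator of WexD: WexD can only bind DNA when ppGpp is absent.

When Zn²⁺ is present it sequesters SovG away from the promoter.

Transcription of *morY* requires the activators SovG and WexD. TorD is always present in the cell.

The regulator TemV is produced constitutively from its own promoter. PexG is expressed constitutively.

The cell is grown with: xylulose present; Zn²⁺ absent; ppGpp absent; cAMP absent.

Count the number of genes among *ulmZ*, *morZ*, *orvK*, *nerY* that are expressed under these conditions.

3

TorD is produced constitutively and is active.
With repressor TorD bound, *ulmZ* is not transcribed.
→ *ulmZ* is OFF.
cAMP is absent, so RudT is inactive.
Zn²⁺ is absent, so SovG is active.
ppGpp is absent, so WexD is active.
No repressor is bound and SovG and WexD are active, so *morY* is transcribed.
So MorY is produced and active.
No repressor is bound and MorY is active, so *morZ* is transcribed.
→ *morZ* is ON.
PexG is produced constitutively and is active.
TemV is produced constitutively and is active.
No repressor is bound and PexG and TemV are active, so *orvK* is transcribed.
→ *orvK* is ON.
Xylulose is present, so HaxP is inactive.
With no repressor bound, *nerY* is transcribed.
→ *nerY* is ON.
3 of the 4 genes are transcribed.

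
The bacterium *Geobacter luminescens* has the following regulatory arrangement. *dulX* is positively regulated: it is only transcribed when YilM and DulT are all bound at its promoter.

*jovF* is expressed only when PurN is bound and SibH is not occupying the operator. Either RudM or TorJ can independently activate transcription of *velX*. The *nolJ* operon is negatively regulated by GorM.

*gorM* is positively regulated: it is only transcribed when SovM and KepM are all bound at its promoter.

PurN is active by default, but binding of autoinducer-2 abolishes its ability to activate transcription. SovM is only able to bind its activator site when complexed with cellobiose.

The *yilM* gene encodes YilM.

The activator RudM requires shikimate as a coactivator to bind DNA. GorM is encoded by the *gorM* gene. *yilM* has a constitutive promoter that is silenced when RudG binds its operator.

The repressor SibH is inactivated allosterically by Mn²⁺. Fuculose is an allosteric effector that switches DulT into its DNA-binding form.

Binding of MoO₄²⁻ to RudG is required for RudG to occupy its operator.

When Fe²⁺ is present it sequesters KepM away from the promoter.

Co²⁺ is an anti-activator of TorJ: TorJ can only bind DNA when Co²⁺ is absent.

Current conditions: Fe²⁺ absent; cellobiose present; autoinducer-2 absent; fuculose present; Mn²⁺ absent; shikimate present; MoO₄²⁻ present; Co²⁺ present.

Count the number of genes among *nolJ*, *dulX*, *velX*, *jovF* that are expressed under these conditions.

1

Cellobiose is present, so SovM is active.
Fe²⁺ is absent, so KepM is active.
No repressor is bound and SovM and KepM are active, so *gorM* is transcribed.
So GorM is produced and active.
With repressor GorM bound, *nolJ* is not transcribed.
→ *nolJ* is OFF.
MoO₄²⁻ is present, so RudG is active.
With repressor RudG bound, *yilM* is not transcribed.
So YilM is not produced.
Fuculose is present, so DulT is active.
Required activator YilM is absent, so *dulX* is not transcribed.
→ *dulX* is OFF.
Shikimate is present, so RudM is active.
Co²⁺ is present, so TorJ is inactive.
Activator RudM is present, so *velX* is transcribed.
→ *velX* is ON.
Autoinducer-2 is absent, so PurN is active.
Mn²⁺ is absent, so SibH is active.
With repressor SibH bound, *jovF* is not transcribed.
→ *jovF* is OFF.
1 of the 4 genes is transcribed.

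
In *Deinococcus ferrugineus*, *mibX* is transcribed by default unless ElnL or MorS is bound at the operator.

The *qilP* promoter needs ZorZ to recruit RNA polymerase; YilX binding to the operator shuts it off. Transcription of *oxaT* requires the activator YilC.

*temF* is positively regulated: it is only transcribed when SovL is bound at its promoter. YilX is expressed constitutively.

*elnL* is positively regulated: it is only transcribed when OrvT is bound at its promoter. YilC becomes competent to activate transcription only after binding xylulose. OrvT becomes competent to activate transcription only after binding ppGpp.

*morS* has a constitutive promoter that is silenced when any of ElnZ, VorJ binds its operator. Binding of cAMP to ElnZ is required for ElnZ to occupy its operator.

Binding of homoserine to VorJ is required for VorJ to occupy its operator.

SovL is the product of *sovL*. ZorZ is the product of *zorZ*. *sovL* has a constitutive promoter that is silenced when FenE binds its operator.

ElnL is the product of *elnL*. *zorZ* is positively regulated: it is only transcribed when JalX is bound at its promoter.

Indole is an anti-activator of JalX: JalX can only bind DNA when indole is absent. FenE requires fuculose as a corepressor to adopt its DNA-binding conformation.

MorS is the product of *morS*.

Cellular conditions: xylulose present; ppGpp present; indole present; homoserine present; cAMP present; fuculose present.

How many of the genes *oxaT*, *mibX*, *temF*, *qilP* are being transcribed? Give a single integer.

1

Xylulose is present, so YilC is active.
No repressor is bound and YilC is active, so *oxaT* is transcribed.
→ *oxaT* is ON.
ppGpp is present, so OrvT is active.
No repressor is bound and OrvT is active, so *elnL* is transcribed.
So ElnL is produced and active.
cAMP is present, so ElnZ is active.
Homoserine is present, so VorJ is active.
With repressor ElnZ bound, *morS* is not transcribed.
So MorS is not produced.
With repressor ElnL bound, *mibX* is not transcribed.
→ *mibX* is OFF.
Fuculose is present, so FenE is active.
With repressor FenE bound, *sovL* is not transcribed.
So SovL is not produced.
Required activator SovL is absent, so *temF* is not transcribed.
→ *temF* is OFF.
YilX is produced constitutively and is active.
Indole is present, so JalX is inactive.
Required activator JalX is absent, so *zorZ* is not transcribed.
So ZorZ is not produced.
With repressor YilX bound, *qilP* is not transcribed.
→ *qilP* is OFF.
1 of the 4 genes is transcribed.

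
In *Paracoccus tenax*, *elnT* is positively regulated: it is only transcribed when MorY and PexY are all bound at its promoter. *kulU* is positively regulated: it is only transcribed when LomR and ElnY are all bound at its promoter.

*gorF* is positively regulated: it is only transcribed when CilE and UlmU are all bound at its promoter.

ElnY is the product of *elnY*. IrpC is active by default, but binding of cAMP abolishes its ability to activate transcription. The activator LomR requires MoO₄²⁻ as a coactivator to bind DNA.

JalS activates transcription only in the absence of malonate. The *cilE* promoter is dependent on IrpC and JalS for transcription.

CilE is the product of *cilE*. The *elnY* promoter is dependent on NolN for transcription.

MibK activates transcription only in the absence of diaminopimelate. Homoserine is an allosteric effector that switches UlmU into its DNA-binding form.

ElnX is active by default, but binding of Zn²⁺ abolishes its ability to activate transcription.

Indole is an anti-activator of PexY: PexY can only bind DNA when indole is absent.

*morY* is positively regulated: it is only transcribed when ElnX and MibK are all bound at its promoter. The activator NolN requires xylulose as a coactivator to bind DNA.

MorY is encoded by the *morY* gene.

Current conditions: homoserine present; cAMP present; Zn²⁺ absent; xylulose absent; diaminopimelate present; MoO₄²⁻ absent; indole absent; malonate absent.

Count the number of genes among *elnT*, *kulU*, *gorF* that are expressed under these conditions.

0

Zn²⁺ is absent, so ElnX is active.
Diaminopimelate is present, so MibK is inactive.
Required activator MibK is absent, so *morY* is not transcribed.
So MorY is not produced.
Indole is absent, so PexY is active.
Required activator MorY is absent, so *elnT* is not transcribed.
→ *elnT* is OFF.
MoO₄²⁻ is absent, so LomR is inactive.
Xylulose is absent, so NolN is inactive.
Required activator NolN is absent, so *elnY* is not transcribed.
So ElnY is not produced.
Required activator LomR is absent, so *kulU* is not transcribed.
→ *kulU* is OFF.
cAMP is present, so IrpC is inactive.
Malonate is absent, so JalS is active.
Required activator IrpC is absent, so *cilE* is not transcribed.
So CilE is not produced.
Homoserine is present, so UlmU is active.
Required activator CilE is absent, so *gorF* is not transcribed.
→ *gorF* is OFF.
0 of the 3 genes are transcribed.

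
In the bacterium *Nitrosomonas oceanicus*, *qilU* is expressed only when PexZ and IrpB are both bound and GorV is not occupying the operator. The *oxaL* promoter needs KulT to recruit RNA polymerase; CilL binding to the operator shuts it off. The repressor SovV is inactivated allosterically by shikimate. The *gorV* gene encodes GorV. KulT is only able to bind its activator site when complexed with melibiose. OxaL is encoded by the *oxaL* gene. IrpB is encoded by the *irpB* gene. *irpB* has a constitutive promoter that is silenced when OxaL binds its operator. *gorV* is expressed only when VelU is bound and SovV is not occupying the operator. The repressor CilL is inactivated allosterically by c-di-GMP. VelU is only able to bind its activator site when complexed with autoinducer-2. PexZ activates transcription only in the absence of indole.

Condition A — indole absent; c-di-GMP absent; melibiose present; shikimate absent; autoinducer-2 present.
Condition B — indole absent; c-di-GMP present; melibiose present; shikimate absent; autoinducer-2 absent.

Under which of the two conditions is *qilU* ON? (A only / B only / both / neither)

A only

Condition A:
Indole is absent, so PexZ is active.
c-di-GMP is absent, so CilL is active.
Melibiose is present, so KulT is active.
With repressor CilL bound, *oxaL* is not transcribed.
So OxaL is not produced.
With no repressor bound, *irpB* is transcribed.
So IrpB is produced and active.
Shikimate is absent, so SovV is active.
Autoinducer-2 is present, so VelU is active.
With repressor SovV bound, *gorV* is not transcribed.
So GorV is not produced.
No repressor is bound and PexZ and IrpB are active, so *qilU* is transcribed.
→ *qilU* is ON in A.
Condition B:
Indole is absent, so PexZ is active.
c-di-GMP is present, so CilL is inactive.
Melibiose is present, so KulT is active.
No repressor is bound and KulT is active, so *oxaL* is transcribed.
So OxaL is produced and active.
With repressor OxaL bound, *irpB* is not transcribed.
So IrpB is not produced.
Shikimate is absent, so SovV is active.
Autoinducer-2 is absent, so VelU is inactive.
With repressor SovV bound, *gorV* is not transcribed.
So GorV is not produced.
Required activator IrpB is absent, so *qilU* is not transcribed.
→ *qilU* is OFF in B.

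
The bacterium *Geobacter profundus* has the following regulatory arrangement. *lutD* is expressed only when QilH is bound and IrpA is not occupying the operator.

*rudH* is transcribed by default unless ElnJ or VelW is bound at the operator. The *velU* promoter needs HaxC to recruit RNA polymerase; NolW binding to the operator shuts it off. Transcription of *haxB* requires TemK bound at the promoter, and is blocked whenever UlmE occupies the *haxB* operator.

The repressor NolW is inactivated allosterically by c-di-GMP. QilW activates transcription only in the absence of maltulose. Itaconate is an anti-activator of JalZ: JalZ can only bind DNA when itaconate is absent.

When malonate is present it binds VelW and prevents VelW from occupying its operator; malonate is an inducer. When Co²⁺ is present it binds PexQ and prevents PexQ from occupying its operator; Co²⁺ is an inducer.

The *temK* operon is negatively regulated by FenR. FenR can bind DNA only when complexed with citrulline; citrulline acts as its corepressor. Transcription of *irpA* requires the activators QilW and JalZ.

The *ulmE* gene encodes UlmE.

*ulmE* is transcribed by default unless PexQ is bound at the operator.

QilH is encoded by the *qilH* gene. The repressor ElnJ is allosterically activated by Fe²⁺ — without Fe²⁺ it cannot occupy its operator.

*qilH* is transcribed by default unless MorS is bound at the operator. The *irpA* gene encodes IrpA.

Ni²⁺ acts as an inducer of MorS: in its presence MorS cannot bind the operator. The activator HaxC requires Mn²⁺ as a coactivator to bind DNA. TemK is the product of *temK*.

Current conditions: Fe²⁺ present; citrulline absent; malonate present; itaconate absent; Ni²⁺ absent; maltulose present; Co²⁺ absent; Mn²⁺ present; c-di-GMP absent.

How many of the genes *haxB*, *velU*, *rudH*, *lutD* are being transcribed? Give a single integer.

Citrulline is absent, so FenR is inactive.
With no repressor bound, *temK* is transcribed.
So TemK is produced and active.
Co²⁺ is absent, so PexQ is active.
With repressor PexQ bound, *ulmE* is not transcribed.
So UlmE is not produced.
No repressor is bound and TemK is active, so *haxB* is transcribed.
→ *haxB* is ON.
Mn²⁺ is present, so HaxC is active.
c-di-GMP is absent, so NolW is active.
With repressor NolW bound, *velU* is not transcribed.
→ *velU* is OFF.
Fe²⁺ is present, so ElnJ is active.
Malonate is present, so VelW is inactive.
With repressor ElnJ bound, *rudH* is not transcribed.
→ *rudH* is OFF.
Ni²⁺ is absent, so MorS is active.
With repressor MorS bound, *qilH* is not transcribed.
So QilH is not produced.
Maltulose is present, so QilW is inactive.
Itaconate is absent, so JalZ is active.
Required activator QilW is absent, so *irpA* is not transcribed.
So IrpA is not produced.
Required activator QilH is absent, so *lutD* is not transcribed.
→ *lutD* is OFF.
1 of the 4 genes is transcribed.

1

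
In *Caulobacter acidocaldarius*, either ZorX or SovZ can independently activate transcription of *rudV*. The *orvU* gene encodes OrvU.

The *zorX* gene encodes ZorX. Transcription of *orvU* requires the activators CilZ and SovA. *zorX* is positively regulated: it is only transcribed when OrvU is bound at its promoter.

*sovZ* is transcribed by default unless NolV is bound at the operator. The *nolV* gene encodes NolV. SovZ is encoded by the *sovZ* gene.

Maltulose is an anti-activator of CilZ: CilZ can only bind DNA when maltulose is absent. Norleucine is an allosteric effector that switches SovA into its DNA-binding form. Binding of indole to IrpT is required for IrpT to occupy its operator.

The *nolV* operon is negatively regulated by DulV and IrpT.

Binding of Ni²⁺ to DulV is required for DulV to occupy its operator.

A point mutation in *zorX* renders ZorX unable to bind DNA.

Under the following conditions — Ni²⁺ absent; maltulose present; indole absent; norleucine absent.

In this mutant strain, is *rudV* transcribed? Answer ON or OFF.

ZorX is non-functional in this strain, so it has no effect.
Ni²⁺ is absent, so DulV is inactive.
Indole is absent, so IrpT is inactive.
With no repressor bound, *nolV* is transcribed.
So NolV is produced and active.
With repressor NolV bound, *sovZ* is not transcribed.
So SovZ is not produced.
No activator is available at the *rudV* promoter, so *rudV* is not transcribed.

OFF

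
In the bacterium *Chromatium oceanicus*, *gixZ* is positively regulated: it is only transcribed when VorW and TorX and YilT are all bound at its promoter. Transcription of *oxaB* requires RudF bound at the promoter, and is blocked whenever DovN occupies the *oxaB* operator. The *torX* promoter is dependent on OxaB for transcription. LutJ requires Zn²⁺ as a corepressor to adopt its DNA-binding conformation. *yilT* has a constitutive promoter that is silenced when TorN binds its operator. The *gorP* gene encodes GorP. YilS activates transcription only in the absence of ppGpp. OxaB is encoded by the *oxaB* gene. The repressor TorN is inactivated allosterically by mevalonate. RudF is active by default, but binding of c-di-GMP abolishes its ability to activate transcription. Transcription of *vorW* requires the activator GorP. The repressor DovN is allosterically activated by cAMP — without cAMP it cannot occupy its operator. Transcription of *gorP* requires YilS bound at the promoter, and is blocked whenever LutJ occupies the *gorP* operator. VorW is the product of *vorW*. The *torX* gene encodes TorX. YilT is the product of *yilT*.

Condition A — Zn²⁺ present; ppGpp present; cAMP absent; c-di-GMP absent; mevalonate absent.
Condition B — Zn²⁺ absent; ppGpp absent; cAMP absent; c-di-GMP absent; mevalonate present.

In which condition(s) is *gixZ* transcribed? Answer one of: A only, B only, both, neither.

Condition A:
Zn²⁺ is present, so LutJ is active.
ppGpp is present, so YilS is inactive.
With repressor LutJ bound, *gorP* is not transcribed.
So GorP is not produced.
Required activator GorP is absent, so *vorW* is not transcribed.
So VorW is not produced.
cAMP is absent, so DovN is inactive.
c-di-GMP is absent, so RudF is active.
No repressor is bound and RudF is active, so *oxaB* is transcribed.
So OxaB is produced and active.
No repressor is bound and OxaB is active, so *torX* is transcribed.
So TorX is produced and active.
Mevalonate is absent, so TorN is active.
With repressor TorN bound, *yilT* is not transcribed.
So YilT is not produced.
Required activator VorW is absent, so *gixZ* is not transcribed.
→ *gixZ* is OFF in A.
Condition B:
Zn²⁺ is absent, so LutJ is inactive.
ppGpp is absent, so YilS is active.
No repressor is bound and YilS is active, so *gorP* is transcribed.
So GorP is produced and active.
No repressor is bound and GorP is active, so *vorW* is transcribed.
So VorW is produced and active.
cAMP is absent, so DovN is inactive.
c-di-GMP is absent, so RudF is active.
No repressor is bound and RudF is active, so *oxaB* is transcribed.
So OxaB is produced and active.
No repressor is bound and OxaB is active, so *torX* is transcribed.
So TorX is produced and active.
Mevalonate is present, so TorN is inactive.
With no repressor bound, *yilT* is transcribed.
So YilT is produced and active.
No repressor is bound and VorW and TorX and YilT are active, so *gixZ* is transcribed.
→ *gixZ* is ON in B.

B only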